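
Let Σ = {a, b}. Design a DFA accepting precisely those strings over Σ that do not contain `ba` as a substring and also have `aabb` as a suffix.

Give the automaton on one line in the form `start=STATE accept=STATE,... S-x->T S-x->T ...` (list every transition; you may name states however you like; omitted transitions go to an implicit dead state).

Run two small machines in parallel and take their product. The first has 3 states tracking partial matches of the forbidden pattern `ba`; the second has 5 states tracking how much of the suffix `aabb` has currently been matched. A product state is a pair (one from each), accepting exactly when both do. After merging equivalent states the machine shrinks.
6 states suffice.
        a   b  
>  S0   S1  S2 
   S1   S3  S2 
   S2   S2  S2 
   S3   S3  S4 
   S4   S2  S5 
 * S5   S2  S2 
(> = start, * = accepting)

start=S0 accept=S5 S0-a->S1 S0-b->S2 S1-a->S3 S1-b->S2 S2-a->S2 S2-b->S2 S3-a->S3 S3-b->S4 S4-a->S2 S4-b->S5 S5-a->S2 S5-b->S2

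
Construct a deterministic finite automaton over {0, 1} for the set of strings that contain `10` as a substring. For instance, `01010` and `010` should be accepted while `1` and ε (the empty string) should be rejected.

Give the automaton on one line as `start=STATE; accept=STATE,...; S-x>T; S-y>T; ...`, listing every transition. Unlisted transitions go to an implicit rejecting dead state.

start=q0; accept=q2; q0-0>q0; q0-1>q1; q1-0>q2; q1-1>q1; q2-0>q2; q2-1>q2

Track how much of `10` has been matched so far: state q0 is no progress, q2 is the absorbing accept state reached once `10` has occurred. Intermediate states record partial matches; on a mismatch, fall back to the longest reusable overlap.
3 states suffice.
        0   1  
>  q0   q0  q1 
   q1   q2  q1 
 * q2   q2  q2 
(> = start, * = accepting)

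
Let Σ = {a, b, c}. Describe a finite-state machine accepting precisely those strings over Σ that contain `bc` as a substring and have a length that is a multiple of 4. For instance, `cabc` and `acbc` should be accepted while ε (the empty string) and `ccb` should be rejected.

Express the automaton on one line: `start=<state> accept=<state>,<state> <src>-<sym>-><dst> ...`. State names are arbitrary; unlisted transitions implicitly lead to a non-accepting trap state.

Build one automaton per condition and run them in lockstep. The first has 3 states tracking whether and how much of `bc` has been seen; the second has 4 states tracking the input length modulo 4. A product state is a pair (one from each), accepting exactly when both do.
A 12-state machine:
          a    b    c  
>  q0     q1   q2   q1 
   q1     q3   q4   q3 
   q2     q3   q4   q5 
   q3     q6   q7   q6 
   q4     q6   q7   q8 
   q5     q8   q8   q8 
   q6     q0   q9   q0 
   q7     q0   q9  q10 
   q8    q10  q10  q10 
   q9     q1   q2  q11 
 * q10   q11  q11  q11 
   q11    q5   q5   q5 
(> = start, * = accepting)

start=q0 accept=q10 q0-a->q1 q0-b->q2 q0-c->q1 q1-a->q3 q1-b->q4 q1-c->q3 q2-a->q3 q2-b->q4 q2-c->q5 q3-a->q6 q3-b->q7 q3-c->q6 q4-a->q6 q4-b->q7 q4-c->q8 q5-a->q8 q5-b->q8 q5-c->q8 q6-a->q0 q6-b->q9 q6-c->q0 q7-a->q0 q7-b->q9 q7-c->q10 q8-a->q10 q8-b->q10 q8-c->q10 q9-a->q1 q9-b->q2 q9-c->q11 q10-a->q11 q10-b->q11 q10-c->q11 q11-a->q5 q11-b->q5 q11-c->q5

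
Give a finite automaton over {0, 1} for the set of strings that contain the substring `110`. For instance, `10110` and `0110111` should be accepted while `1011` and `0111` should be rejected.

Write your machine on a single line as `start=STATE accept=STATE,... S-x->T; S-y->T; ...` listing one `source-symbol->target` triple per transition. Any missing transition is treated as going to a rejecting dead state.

Track how much of `110` has been matched so far: state q0 is no progress, q3 is the absorbing accept state reached once `110` has occurred. Intermediate states record partial matches; on a mismatch, fall back to the longest reusable overlap.
With 4 states:
        0   1  
>  q0   q0  q1 
   q1   q0  q2 
   q2   q3  q2 
 * q3   q3  q3 
(> = start, * = accepting)

start=q0; accept=q3; q0-0->q0; q0-1->q1; q1-0->q0; q1-1->q2; q2-0->q3; q2-1->q2; q3-0->q3; q3-1->q3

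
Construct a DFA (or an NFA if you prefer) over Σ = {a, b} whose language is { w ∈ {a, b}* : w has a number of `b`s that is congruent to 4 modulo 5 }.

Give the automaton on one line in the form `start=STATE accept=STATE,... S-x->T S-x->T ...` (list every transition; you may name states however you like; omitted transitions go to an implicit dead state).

Keep the running count of `b`s modulo 5: each `b` advances along the cycle s0 → s1 → s2 → s3 → s4 → s0 while other symbols loop. Accept at s4.
A 5-state machine:
        a   b  
>  s0   s0  s1 
   s1   s1  s2 
   s2   s2  s3 
   s3   s3  s4 
 * s4   s4  s0 
(> = start, * = accepting)

start=s0 accept=s4 s0-a->s0 s0-b->s1 s1-a->s1 s1-b->s2 s2-a->s2 s2-b->s3 s3-a->s3 s3-b->s4 s4-a->s4 s4-b->s0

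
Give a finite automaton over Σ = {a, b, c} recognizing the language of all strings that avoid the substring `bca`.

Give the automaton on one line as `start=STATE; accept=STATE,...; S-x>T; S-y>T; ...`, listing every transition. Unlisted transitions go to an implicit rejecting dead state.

start=S0; accept=S0,S1,S2; S0-a>S0; S0-b>S1; S0-c>S0; S1-a>S0; S1-b>S1; S1-c>S2; S2-a>S3; S2-b>S1; S2-c>S0; S3-a>S3; S3-b>S3; S3-c>S3

Track partial matches of the forbidden pattern `bca`. State S3 is a dead state reached once `bca` has occurred; every other state accepts. S0 means no part of `bca` is currently matched.
With 4 states:
        a   b   c  
>* S0   S0  S1  S0 
 * S1   S0  S1  S2 
 * S2   S3  S1  S0 
   S3   S3  S3  S3 
(> = start, * = accepting)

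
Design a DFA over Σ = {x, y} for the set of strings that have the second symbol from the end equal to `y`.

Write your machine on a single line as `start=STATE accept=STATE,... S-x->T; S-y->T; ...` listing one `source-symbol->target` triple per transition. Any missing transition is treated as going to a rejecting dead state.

A DFA must remember the last 2 symbols (since which symbol is second-to-last isn't known until the input ends). Use one state per possible window of the last ≤2 symbols; accept from those whose window starts with `y`.
A 7-state machine:
        x   y  
>  s0   s1  s2 
   s1   s3  s4 
   s2   s5  s6 
   s3   s3  s4 
   s4   s5  s6 
 * s5   s3  s4 
 * s6   s5  s6 
(> = start, * = accepting)

start=s0; accept=s5,s6; s0-x->s1; s0-y->s2; s1-x->s3; s1-y->s4; s2-x->s5; s2-y->s6; s3-x->s3; s3-y->s4; s4-x->s5; s4-y->s6; s5-x->s3; s5-y->s4; s6-x->s5; s6-y->s6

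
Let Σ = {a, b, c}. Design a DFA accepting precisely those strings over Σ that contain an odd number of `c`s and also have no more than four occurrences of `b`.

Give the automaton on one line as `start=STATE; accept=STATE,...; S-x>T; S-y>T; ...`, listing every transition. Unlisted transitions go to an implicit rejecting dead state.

Run two small machines in parallel and take their product. The first has 2 states tracking the count of `c`s modulo 2; the second has 6 states tracking the count of `b`s, saturating at 5. A product state is a pair (one from each), accepting exactly when both do. Minimizing collapses redundant product states.
An 11-state machine:
          a    b    c  
>  q0     q0   q1   q2 
   q1     q1   q3   q4 
 * q2     q2   q4   q0 
   q3     q3   q5   q6 
 * q4     q4   q6   q1 
   q5     q5   q7   q8 
 * q6     q6   q8   q3 
   q7     q7   q9  q10 
 * q8     q8  q10   q5 
   q9     q9   q9   q9 
 * q10   q10   q9   q7 
(> = start, * = accepting)

start=q0; accept=q2,q4,q6,q8,q10; q0-a>q0; q0-b>q1; q0-c>q2; q1-a>q1; q1-b>q3; q1-c>q4; q2-a>q2; q2-b>q4; q2-c>q0; q3-a>q3; q3-b>q5; q3-c>q6; q4-a>q4; q4-b>q6; q4-c>q1; q5-a>q5; q5-b>q7; q5-c>q8; q6-a>q6; q6-b>q8; q6-c>q3; q7-a>q7; q7-b>q9; q7-c>q10; q8-a>q8; q8-b>q10; q8-c>q5; q9-a>q9; q9-b>q9; q9-c>q9; q10-a>q10; q10-b>q9; q10-c>q7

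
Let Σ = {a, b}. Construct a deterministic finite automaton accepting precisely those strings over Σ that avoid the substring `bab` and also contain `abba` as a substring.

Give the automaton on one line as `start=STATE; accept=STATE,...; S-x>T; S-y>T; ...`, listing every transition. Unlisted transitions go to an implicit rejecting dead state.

Build one automaton per condition and run them in lockstep. The first has 4 states tracking partial matches of the forbidden pattern `bab`; the second has 5 states tracking whether and how much of `abba` has been seen. A product state is a pair (one from each), accepting exactly when both do.
14 states suffice.
          a    b  
>  q0     q1   q2 
   q1     q1   q3 
   q2     q4   q2 
   q3     q4   q5 
   q4     q1   q6 
   q5     q7   q2 
   q6     q8   q9 
 * q7    q10  q11 
   q8     q8   q6 
   q9    q11  q12 
 * q10   q10  q13 
   q11   q11  q11 
   q12    q8  q12 
 * q13    q7  q13 
(> = start, * = accepting)

start=q0; accept=q7,q10,q13; q0-a>q1; q0-b>q2; q1-a>q1; q1-b>q3; q2-a>q4; q2-b>q2; q3-a>q4; q3-b>q5; q4-a>q1; q4-b>q6; q5-a>q7; q5-b>q2; q6-a>q8; q6-b>q9; q7-a>q10; q7-b>q11; q8-a>q8; q8-b>q6; q9-a>q11; q9-b>q12; q10-a>q10; q10-b>q13; q11-a>q11; q11-b>q11; q12-a>q8; q12-b>q12; q13-a>q7; q13-b>q13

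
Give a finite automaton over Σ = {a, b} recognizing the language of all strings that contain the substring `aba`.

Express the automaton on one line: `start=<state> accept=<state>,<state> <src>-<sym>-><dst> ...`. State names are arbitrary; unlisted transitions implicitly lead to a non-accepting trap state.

start=q0 accept=q3 q0-a->q1 q0-b->q0 q1-a->q1 q1-b->q2 q2-a->q3 q2-b->q0 q3-a->q3 q3-b->q3

Track how much of `aba` has been matched so far: state q0 is no progress, q3 is the absorbing accept state reached once `aba` has occurred. Intermediate states record partial matches; on a mismatch, fall back to the longest reusable overlap.
4 states suffice.
        a   b  
>  q0   q1  q0 
   q1   q1  q2 
   q2   q3  q0 
 * q3   q3  q3 
(> = start, * = accepting)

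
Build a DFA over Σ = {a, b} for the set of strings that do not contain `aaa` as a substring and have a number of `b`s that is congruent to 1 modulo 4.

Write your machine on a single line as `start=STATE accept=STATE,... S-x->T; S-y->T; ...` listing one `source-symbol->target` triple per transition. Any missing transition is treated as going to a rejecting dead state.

Run two small machines in parallel and take their product. The first has 4 states tracking partial matches of the forbidden pattern `aaa`; the second has 4 states tracking the count of `b`s modulo 4. A product state is a pair (one from each), accepting exactly when both do. Equivalent product states are then merged.
With 13 states:
          a    b  
>  S0     S1   S2 
   S1     S3   S2 
 * S2     S4   S5 
   S3     S6   S2 
 * S4     S7   S5 
   S5     S8   S9 
   S6     S6   S6 
 * S7     S6   S5 
   S8    S10   S9 
   S9    S11   S0 
   S10    S6   S9 
   S11   S12   S0 
   S12    S6   S0 
(> = start, * = accepting)

start=S0; accept=S2,S4,S7; S0-a->S1; S0-b->S2; S1-a->S3; S1-b->S2; S2-a->S4; S2-b->S5; S3-a->S6; S3-b->S2; S4-a->S7; S4-b->S5; S5-a->S8; S5-b->S9; S6-a->S6; S6-b->S6; S7-a->S6; S7-b->S5; S8-a->S10; S8-b->S9; S9-a->S11; S9-b->S0; S10-a->S6; S10-b->S9; S11-a->S12; S11-b->S0; S12-a->S6; S12-b->S0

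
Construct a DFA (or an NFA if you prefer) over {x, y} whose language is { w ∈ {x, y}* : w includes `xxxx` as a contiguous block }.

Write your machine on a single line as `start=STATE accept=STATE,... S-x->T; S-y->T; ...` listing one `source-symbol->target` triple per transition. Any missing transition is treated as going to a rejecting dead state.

start=s0; accept=s4; s0-x->s1; s0-y->s0; s1-x->s2; s1-y->s0; s2-x->s3; s2-y->s0; s3-x->s4; s3-y->s0; s4-x->s4; s4-y->s4

Track how much of `xxxx` has been matched so far: state s0 is no progress, s4 is the absorbing accept state reached once `xxxx` has occurred. Intermediate states record partial matches; on a mismatch, fall back to the longest reusable overlap.
5 states suffice.
        x   y  
>  s0   s1  s0 
   s1   s2  s0 
   s2   s3  s0 
   s3   s4  s0 
 * s4   s4  s4 
(> = start, * = accepting)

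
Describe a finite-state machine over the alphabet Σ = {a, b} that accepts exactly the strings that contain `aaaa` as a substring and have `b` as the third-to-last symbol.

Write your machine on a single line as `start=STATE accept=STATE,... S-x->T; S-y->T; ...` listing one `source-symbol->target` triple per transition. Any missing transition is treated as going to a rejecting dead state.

start=q0; accept=q19,q20,q21,q22; q0-a->q1; q0-b->q2; q1-a->q3; q1-b->q4; q2-a->q5; q2-b->q6; q3-a->q7; q3-b->q8; q4-a->q9; q4-b->q10; q5-a->q11; q5-b->q12; q6-a->q13; q6-b->q14; q7-a->q15; q7-b->q8; q8-a->q9; q8-b->q10; q9-a->q11; q9-b->q12; q10-a->q13; q10-b->q14; q11-a->q7; q11-b->q8; q12-a->q9; q12-b->q10; q13-a->q11; q13-b->q12; q14-a->q13; q14-b->q14; q15-a->q15; q15-b->q16; q16-a->q17; q16-b->q18; q17-a->q19; q17-b->q20; q18-a->q21; q18-b->q22; q19-a->q15; q19-b->q16; q20-a->q17; q20-b->q18; q21-a->q19; q21-b->q20; q22-a->q21; q22-b->q22

Handle the two conditions separately and then intersect. One (5 states) tracks whether and how much of `aaaa` has been seen; the other (15 states) tracks the last 3 symbols read. Each combined state is a pair, one component from each; accept when both components accept.
A 23-state machine:
          a    b  
>  q0     q1   q2 
   q1     q3   q4 
   q2     q5   q6 
   q3     q7   q8 
   q4     q9  q10 
   q5    q11  q12 
   q6    q13  q14 
   q7    q15   q8 
   q8     q9  q10 
   q9    q11  q12 
   q10   q13  q14 
   q11    q7   q8 
   q12    q9  q10 
   q13   q11  q12 
   q14   q13  q14 
   q15   q15  q16 
   q16   q17  q18 
   q17   q19  q20 
   q18   q21  q22 
 * q19   q15  q16 
 * q20   q17  q18 
 * q21   q19  q20 
 * q22   q21  q22 
(> = start, * = accepting)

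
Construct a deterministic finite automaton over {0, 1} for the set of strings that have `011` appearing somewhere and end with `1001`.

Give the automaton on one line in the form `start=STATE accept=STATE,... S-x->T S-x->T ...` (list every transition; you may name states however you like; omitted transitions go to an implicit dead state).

start=q0 accept=q7 q0-0->q1 q0-1->q0 q1-0->q1 q1-1->q2 q2-0->q1 q2-1->q3 q3-0->q4 q3-1->q3 q4-0->q5 q4-1->q3 q5-0->q6 q5-1->q7 q6-0->q6 q6-1->q3 q7-0->q4 q7-1->q3

Run two small machines in parallel and take their product. The first has 4 states tracking whether and how much of `011` has been seen; the second has 5 states tracking how much of the suffix `1001` has currently been matched. A product state is a pair (one from each), accepting exactly when both do. Minimizing collapses redundant product states.
        0   1  
>  q0   q1  q0 
   q1   q1  q2 
   q2   q1  q3 
   q3   q4  q3 
   q4   q5  q3 
   q5   q6  q7 
   q6   q6  q3 
 * q7   q4  q3 
(> = start, * = accepting)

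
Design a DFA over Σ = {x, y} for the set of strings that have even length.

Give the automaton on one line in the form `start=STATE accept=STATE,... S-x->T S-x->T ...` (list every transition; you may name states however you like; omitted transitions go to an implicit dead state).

Only the length mod 2 matters, so use a 2-cycle: from any state, every input symbol moves to the next state, wrapping s1 back to s0. Mark s0 accepting.
2 states suffice.
        x   y  
>* s0   s1  s1 
   s1   s0  s0 
(> = start, * = accepting)

start=s0 accept=s0 s0-x->s1 s0-y->s1 s1-x->s0 s1-y->s0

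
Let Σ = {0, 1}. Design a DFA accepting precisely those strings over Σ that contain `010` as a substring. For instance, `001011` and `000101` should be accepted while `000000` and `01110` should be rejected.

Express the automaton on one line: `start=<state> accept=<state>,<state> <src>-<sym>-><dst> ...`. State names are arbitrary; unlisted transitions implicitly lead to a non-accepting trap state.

start=A accept=D A-0->B A-1->A B-0->B B-1->C C-0->D C-1->A D-0->D D-1->D

Track how much of `010` has been matched so far: state A is no progress, D is the absorbing accept state reached once `010` has occurred. Intermediate states record partial matches; on a mismatch, fall back to the longest reusable overlap.
With 4 states:
       0  1 
>  A   B  A 
   B   B  C 
   C   D  A 
 * D   D  D 
(> = start, * = accepting)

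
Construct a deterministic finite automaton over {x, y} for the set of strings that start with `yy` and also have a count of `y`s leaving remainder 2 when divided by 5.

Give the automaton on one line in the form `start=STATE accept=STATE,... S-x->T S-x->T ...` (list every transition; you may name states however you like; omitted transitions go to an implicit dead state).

Run two small machines in parallel and take their product. The first has 4 states tracking whether the input so far still matches the prefix `yy`; the second has 5 states tracking the count of `y`s modulo 5. A product state is a pair (one from each), accepting exactly when both do. After merging equivalent states the machine shrinks.
With 8 states:
        x   y  
>  S0   S1  S2 
   S1   S1  S1 
   S2   S1  S3 
 * S3   S3  S4 
   S4   S4  S5 
   S5   S5  S6 
   S6   S6  S7 
   S7   S7  S3 
(> = start, * = accepting)

start=S0 accept=S3 S0-x->S1 S0-y->S2 S1-x->S1 S1-y->S1 S2-x->S1 S2-y->S3 S3-x->S3 S3-y->S4 S4-x->S4 S4-y->S5 S5-x->S5 S5-y->S6 S6-x->S6 S6-y->S7 S7-x->S7 S7-y->S3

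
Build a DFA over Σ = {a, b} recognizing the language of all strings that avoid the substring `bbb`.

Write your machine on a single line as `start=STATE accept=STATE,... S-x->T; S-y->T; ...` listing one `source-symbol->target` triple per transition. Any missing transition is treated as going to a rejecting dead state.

Track partial matches of the forbidden pattern `bbb`. State q3 is a dead state reached once `bbb` has occurred; every other state accepts. q0 means no part of `bbb` is currently matched.
With 4 states:
        a   b  
>* q0   q0  q1 
 * q1   q0  q2 
 * q2   q0  q3 
   q3   q3  q3 
(> = start, * = accepting)

start=q0; accept=q0,q1,q2; q0-a->q0; q0-b->q1; q1-a->q0; q1-b->q2; q2-a->q0; q2-b->q3; q3-a->q3; q3-b->q3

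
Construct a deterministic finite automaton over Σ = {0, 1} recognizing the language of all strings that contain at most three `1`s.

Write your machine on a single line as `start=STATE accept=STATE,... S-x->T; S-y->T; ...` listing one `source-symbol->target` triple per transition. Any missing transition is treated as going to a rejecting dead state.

Only the number of `1`s matters, and only up to 4. Make a chain q0 → q1 → q2 → q3 → q4 advanced by each `1` (with q4 absorbing); every other symbol self-loops. The accepting set is {q0, q1, q2, q3}.
A 5-state machine:
        0   1  
>* q0   q0  q1 
 * q1   q1  q2 
 * q2   q2  q3 
 * q3   q3  q4 
   q4   q4  q4 
(> = start, * = accepting)

start=q0; accept=q0,q1,q2,q3; q0-0->q0; q0-1->q1; q1-0->q1; q1-1->q2; q2-0->q2; q2-1->q3; q3-0->q3; q3-1->q4; q4-0->q4; q4-1->q4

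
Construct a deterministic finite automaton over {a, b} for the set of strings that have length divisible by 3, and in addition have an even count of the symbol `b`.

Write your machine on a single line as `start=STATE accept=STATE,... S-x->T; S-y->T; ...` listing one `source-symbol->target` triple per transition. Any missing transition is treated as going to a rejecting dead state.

Build one automaton per condition and run them in lockstep. The first has 3 states tracking the input length modulo 3; the second has 2 states tracking the count of `b`s modulo 2. A product state is a pair (one from each), accepting exactly when both do.
A 6-state machine:
        a   b  
>* S0   S1  S2 
   S1   S3  S4 
   S2   S4  S3 
   S3   S0  S5 
   S4   S5  S0 
   S5   S2  S1 
(> = start, * = accepting)

start=S0; accept=S0; S0-a->S1; S0-b->S2; S1-a->S3; S1-b->S4; S2-a->S4; S2-b->S3; S3-a->S0; S3-b->S5; S4-a->S5; S4-b->S0; S5-a->S2; S5-b->S1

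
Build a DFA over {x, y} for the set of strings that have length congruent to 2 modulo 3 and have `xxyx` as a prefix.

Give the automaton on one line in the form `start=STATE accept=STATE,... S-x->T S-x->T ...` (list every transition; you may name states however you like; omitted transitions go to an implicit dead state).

start=s0 accept=s6 s0-x->s1 s0-y->s2 s1-x->s3 s1-y->s2 s2-x->s2 s2-y->s2 s3-x->s2 s3-y->s4 s4-x->s5 s4-y->s2 s5-x->s6 s5-y->s6 s6-x->s7 s6-y->s7 s7-x->s5 s7-y->s5

Build one automaton per condition and run them in lockstep. One (3 states) tracks the input length modulo 3; the other (6 states) tracks whether the input so far still matches the prefix `xxyx`. Each combined state is a pair, one component from each; accept when both components accept. Minimizing collapses redundant product states.
8 states suffice.
        x   y  
>  s0   s1  s2 
   s1   s3  s2 
   s2   s2  s2 
   s3   s2  s4 
   s4   s5  s2 
   s5   s6  s6 
 * s6   s7  s7 
   s7   s5  s5 
(> = start, * = accepting)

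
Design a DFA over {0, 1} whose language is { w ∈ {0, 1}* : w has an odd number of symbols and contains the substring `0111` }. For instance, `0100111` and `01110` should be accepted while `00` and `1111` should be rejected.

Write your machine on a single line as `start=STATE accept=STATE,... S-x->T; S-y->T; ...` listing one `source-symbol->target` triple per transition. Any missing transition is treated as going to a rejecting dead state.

Run two small machines in parallel and take their product. One (2 states) tracks the input length modulo 2; the other (5 states) tracks whether and how much of `0111` has been seen. Each combined state is a pair, one component from each; accept when both components accept.
A 10-state machine:
        0   1  
>  S0   S1  S2 
   S1   S3  S4 
   S2   S3  S0 
   S3   S1  S5 
   S4   S1  S6 
   S5   S3  S7 
   S6   S3  S8 
   S7   S1  S9 
   S8   S9  S9 
 * S9   S8  S8 
(> = start, * = accepting)

start=S0; accept=S9; S0-0->S1; S0-1->S2; S1-0->S3; S1-1->S4; S2-0->S3; S2-1->S0; S3-0->S1; S3-1->S5; S4-0->S1; S4-1->S6; S5-0->S3; S5-1->S7; S6-0->S3; S6-1->S8; S7-0->S1; S7-1->S9; S8-0->S9; S8-1->S9; S9-0->S8; S9-1->S8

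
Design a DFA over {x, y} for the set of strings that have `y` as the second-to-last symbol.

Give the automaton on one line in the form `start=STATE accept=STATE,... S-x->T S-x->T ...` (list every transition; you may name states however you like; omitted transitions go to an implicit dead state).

Because acceptance depends on a position counted from the end, the machine has to buffer the most recent 2 symbols. Make each state the string of the last up-to-2 symbols read; on input `x` shift the window left and append `x`. Accept when the buffered window has length 2 and begins with `y`.
        x   y  
>  q0   q1  q2 
   q1   q3  q4 
   q2   q5  q6 
   q3   q3  q4 
   q4   q5  q6 
 * q5   q3  q4 
 * q6   q5  q6 
(> = start, * = accepting)

start=q0 accept=q5,q6 q0-x->q1 q0-y->q2 q1-x->q3 q1-y->q4 q2-x->q5 q2-y->q6 q3-x->q3 q3-y->q4 q4-x->q5 q4-y->q6 q5-x->q3 q5-y->q4 q6-x->q5 q6-y->q6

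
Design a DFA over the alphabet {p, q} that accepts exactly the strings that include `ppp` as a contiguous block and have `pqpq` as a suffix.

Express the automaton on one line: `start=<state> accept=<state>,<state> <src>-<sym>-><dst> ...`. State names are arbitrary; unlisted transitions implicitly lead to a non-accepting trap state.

start=A accept=K A-p->B A-q->A B-p->C B-q->D C-p->E C-q->D D-p->F D-q->A E-p->E E-q->G F-p->C F-q->H G-p->I G-q->J H-p->F H-q->A I-p->E I-q->K J-p->E J-q->J K-p->I K-q->J

Run two small machines in parallel and take their product. One (4 states) tracks whether and how much of `ppp` has been seen; the other (5 states) tracks how much of the suffix `pqpq` has currently been matched. Each combined state is a pair, one component from each; accept when both components accept.
11 states suffice.
       p  q 
>  A   B  A 
   B   C  D 
   C   E  D 
   D   F  A 
   E   E  G 
   F   C  H 
   G   I  J 
   H   F  A 
   I   E  K 
   J   E  J 
 * K   I  J 
(> = start, * = accepting)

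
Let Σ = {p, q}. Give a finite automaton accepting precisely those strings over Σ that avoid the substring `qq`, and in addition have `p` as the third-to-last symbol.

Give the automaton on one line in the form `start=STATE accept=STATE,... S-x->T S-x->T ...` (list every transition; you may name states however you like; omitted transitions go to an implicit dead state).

start=A accept=G,H,I A-p->B A-q->C B-p->D B-q->E C-p->B C-q->F D-p->G D-q->H E-p->I E-q->F F-p->F F-q->F G-p->G G-q->H H-p->I H-q->F I-p->D I-q->E

Handle the two conditions separately and then intersect. One (3 states) tracks partial matches of the forbidden pattern `qq`; the other (15 states) tracks the last 3 symbols read. Each combined state is a pair, one component from each; accept when both components accept. After merging equivalent states the machine shrinks.
A 9-state machine:
       p  q 
>  A   B  C 
   B   D  E 
   C   B  F 
   D   G  H 
   E   I  F 
   F   F  F 
 * G   G  H 
 * H   I  F 
 * I   D  E 
(> = start, * = accepting)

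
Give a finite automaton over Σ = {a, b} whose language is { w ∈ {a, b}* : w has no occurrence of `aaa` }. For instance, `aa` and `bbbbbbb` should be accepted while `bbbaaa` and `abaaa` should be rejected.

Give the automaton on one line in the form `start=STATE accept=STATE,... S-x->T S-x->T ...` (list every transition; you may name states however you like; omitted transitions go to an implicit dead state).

Track partial matches of the forbidden pattern `aaa`. State s3 is a dead state reached once `aaa` has occurred; every other state accepts. s0 means no part of `aaa` is currently matched.
4 states suffice.
        a   b  
>* s0   s1  s0 
 * s1   s2  s0 
 * s2   s3  s0 
   s3   s3  s3 
(> = start, * = accepting)

start=s0 accept=s0,s1,s2 s0-a->s1 s0-b->s0 s1-a->s2 s1-b->s0 s2-a->s3 s2-b->s0 s3-a->s3 s3-b->s3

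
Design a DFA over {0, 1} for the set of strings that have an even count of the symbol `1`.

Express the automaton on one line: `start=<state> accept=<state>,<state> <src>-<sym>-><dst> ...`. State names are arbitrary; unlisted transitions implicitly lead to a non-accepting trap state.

start=s0 accept=s0 s0-0->s0 s0-1->s1 s1-0->s1 s1-1->s0

The only thing that matters is how many `1`s have appeared, reduced mod 2. Use one state per residue: s0 for 0, …, s1 for 1. Reading `1` moves to the next residue; anything else stays put. s0 is accepting.
A 2-state machine:
        0   1  
>* s0   s0  s1 
   s1   s1  s0 
(> = start, * = accepting)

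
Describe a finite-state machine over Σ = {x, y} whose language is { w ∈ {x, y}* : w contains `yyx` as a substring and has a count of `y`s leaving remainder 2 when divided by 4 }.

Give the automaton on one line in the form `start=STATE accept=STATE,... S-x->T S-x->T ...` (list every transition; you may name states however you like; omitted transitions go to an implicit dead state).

start=s0 accept=s5 s0-x->s0 s0-y->s1 s1-x->s2 s1-y->s3 s2-x->s2 s2-y->s4 s3-x->s5 s3-y->s6 s4-x->s7 s4-y->s6 s5-x->s5 s5-y->s8 s6-x->s8 s6-y->s9 s7-x->s7 s7-y->s10 s8-x->s8 s8-y->s11 s9-x->s11 s9-y->s12 s10-x->s13 s10-y->s9 s11-x->s11 s11-y->s14 s12-x->s14 s12-y->s3 s13-x->s13 s13-y->s15 s14-x->s14 s14-y->s5 s15-x->s0 s15-y->s12

Build one automaton per condition and run them in lockstep. One (4 states) tracks whether and how much of `yyx` has been seen; the other (4 states) tracks the count of `y`s modulo 4. Each combined state is a pair, one component from each; accept when both components accept.
16 states suffice.
          x    y  
>  s0     s0   s1 
   s1     s2   s3 
   s2     s2   s4 
   s3     s5   s6 
   s4     s7   s6 
 * s5     s5   s8 
   s6     s8   s9 
   s7     s7  s10 
   s8     s8  s11 
   s9    s11  s12 
   s10   s13   s9 
   s11   s11  s14 
   s12   s14   s3 
   s13   s13  s15 
   s14   s14   s5 
   s15    s0  s12 
(> = start, * = accepting)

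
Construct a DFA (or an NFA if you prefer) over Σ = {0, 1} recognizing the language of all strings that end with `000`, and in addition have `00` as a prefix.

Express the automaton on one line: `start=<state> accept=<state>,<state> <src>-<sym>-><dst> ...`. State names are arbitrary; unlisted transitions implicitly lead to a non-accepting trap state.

Run two small machines in parallel and take their product. One (4 states) tracks how much of the suffix `000` has currently been matched; the other (4 states) tracks whether the input so far still matches the prefix `00`. Each combined state is a pair, one component from each; accept when both components accept.
10 states suffice.
        0   1  
>  s0   s1  s2 
   s1   s3  s2 
   s2   s4  s2 
   s3   s5  s6 
   s4   s7  s2 
 * s5   s5  s6 
   s6   s8  s6 
   s7   s9  s2 
   s8   s3  s6 
   s9   s9  s2 
(> = start, * = accepting)

start=s0 accept=s5 s0-0->s1 s0-1->s2 s1-0->s3 s1-1->s2 s2-0->s4 s2-1->s2 s3-0->s5 s3-1->s6 s4-0->s7 s4-1->s2 s5-0->s5 s5-1->s6 s6-0->s8 s6-1->s6 s7-0->s9 s7-1->s2 s8-0->s3 s8-1->s6 s9-0->s9 s9-1->s2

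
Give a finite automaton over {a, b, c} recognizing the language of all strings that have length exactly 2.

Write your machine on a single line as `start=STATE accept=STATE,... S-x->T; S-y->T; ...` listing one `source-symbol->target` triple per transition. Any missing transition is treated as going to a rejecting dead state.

We only need to distinguish lengths 0, 1, …, 2, and '>2'. Chain q0 → q1 → q2 → q3 on every symbol, with q3 looping. Accepting states: {q2}.
4 states suffice.
        a   b   c  
>  q0   q1  q1  q1 
   q1   q2  q2  q2 
 * q2   q3  q3  q3 
   q3   q3  q3  q3 
(> = start, * = accepting)

start=q0; accept=q2; q0-a->q1; q0-b->q1; q0-c->q1; q1-a->q2; q1-b->q2; q1-c->q2; q2-a->q3; q2-b->q3; q2-c->q3; q3-a->q3; q3-b->q3; q3-c->q3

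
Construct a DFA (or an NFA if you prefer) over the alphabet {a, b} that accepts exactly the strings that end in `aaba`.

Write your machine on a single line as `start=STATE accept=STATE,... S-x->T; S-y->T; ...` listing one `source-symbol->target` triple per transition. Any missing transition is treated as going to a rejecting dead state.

Remember how much of `aaba` the current input suffix matches. State q0 means no match yet; q1 means the last symbol is `a`; q2 means the last 2 symbols are `aa`; q3 means the last 3 symbols are `aab`; q4 means the last 4 symbols are `aaba`. Only q4 accepts. On a mismatch, fall back to the longest proper suffix that is still a prefix of `aaba`.
A 5-state machine:
        a   b  
>  q0   q1  q0 
   q1   q2  q0 
   q2   q2  q3 
   q3   q4  q0 
 * q4   q2  q0 
(> = start, * = accepting)

start=q0; accept=q4; q0-a->q1; q0-b->q0; q1-a->q2; q1-b->q0; q2-a->q2; q2-b->q3; q3-a->q4; q3-b->q0; q4-a->q2; q4-b->q0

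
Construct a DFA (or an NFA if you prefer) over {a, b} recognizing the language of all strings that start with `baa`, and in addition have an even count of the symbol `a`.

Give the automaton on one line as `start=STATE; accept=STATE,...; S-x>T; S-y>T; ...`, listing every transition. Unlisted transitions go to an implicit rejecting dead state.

start=s0; accept=s4; s0-a>s1; s0-b>s2; s1-a>s1; s1-b>s1; s2-a>s3; s2-b>s1; s3-a>s4; s3-b>s1; s4-a>s5; s4-b>s4; s5-a>s4; s5-b>s5

Run two small machines in parallel and take their product. One (5 states) tracks whether the input so far still matches the prefix `baa`; the other (2 states) tracks the count of `a`s modulo 2. Each combined state is a pair, one component from each; accept when both components accept. Equivalent product states are then merged.
        a   b  
>  s0   s1  s2 
   s1   s1  s1 
   s2   s3  s1 
   s3   s4  s1 
 * s4   s5  s4 
   s5   s4  s5 
(> = start, * = accepting)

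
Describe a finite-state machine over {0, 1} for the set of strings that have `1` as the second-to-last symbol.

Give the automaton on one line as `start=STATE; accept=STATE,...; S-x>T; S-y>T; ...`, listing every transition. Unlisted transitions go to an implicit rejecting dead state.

A DFA must remember the last 2 symbols (since which symbol is second-to-last isn't known until the input ends). Use one state per possible window of the last ≤2 symbols; accept from those whose window starts with `1`.
With 7 states:
        0   1  
>  S0   S1  S2 
   S1   S3  S4 
   S2   S5  S6 
   S3   S3  S4 
   S4   S5  S6 
 * S5   S3  S4 
 * S6   S5  S6 
(> = start, * = accepting)

start=S0; accept=S5,S6; S0-0>S1; S0-1>S2; S1-0>S3; S1-1>S4; S2-0>S5; S2-1>S6; S3-0>S3; S3-1>S4; S4-0>S5; S4-1>S6; S5-0>S3; S5-1>S4; S6-0>S5; S6-1>S6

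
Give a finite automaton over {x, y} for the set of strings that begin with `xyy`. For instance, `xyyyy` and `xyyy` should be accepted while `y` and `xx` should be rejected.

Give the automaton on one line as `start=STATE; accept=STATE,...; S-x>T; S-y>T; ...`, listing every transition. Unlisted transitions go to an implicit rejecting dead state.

start=q0; accept=q3; q0-x>q1; q0-y>q4; q1-x>q4; q1-y>q2; q2-x>q4; q2-y>q3; q3-x>q3; q3-y>q3; q4-x>q4; q4-y>q4

Check the first 3 symbols one by one: q0 through q2 record how many have matched `xyy` so far; any wrong symbol goes to the dead state q4. After all 3 match we enter the accepting sink q3.
With 5 states:
        x   y  
>  q0   q1  q4 
   q1   q4  q2 
   q2   q4  q3 
 * q3   q3  q3 
   q4   q4  q4 
(> = start, * = accepting)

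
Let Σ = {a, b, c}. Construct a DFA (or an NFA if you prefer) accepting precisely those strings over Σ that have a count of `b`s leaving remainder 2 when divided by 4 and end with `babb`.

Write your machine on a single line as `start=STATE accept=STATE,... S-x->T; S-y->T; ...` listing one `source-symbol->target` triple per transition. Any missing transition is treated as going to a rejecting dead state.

start=S0; accept=S19; S0-a->S0; S0-b->S1; S0-c->S0; S1-a->S2; S1-b->S3; S1-c->S4; S2-a->S4; S2-b->S5; S2-c->S4; S3-a->S6; S3-b->S7; S3-c->S8; S4-a->S4; S4-b->S3; S4-c->S4; S5-a->S6; S5-b->S9; S5-c->S8; S6-a->S8; S6-b->S10; S6-c->S8; S7-a->S11; S7-b->S12; S7-c->S13; S8-a->S8; S8-b->S7; S8-c->S8; S9-a->S11; S9-b->S12; S9-c->S13; S10-a->S11; S10-b->S14; S10-c->S13; S11-a->S13; S11-b->S15; S11-c->S13; S12-a->S16; S12-b->S1; S12-c->S0; S13-a->S13; S13-b->S12; S13-c->S13; S14-a->S16; S14-b->S1; S14-c->S0; S15-a->S16; S15-b->S17; S15-c->S0; S16-a->S0; S16-b->S18; S16-c->S0; S17-a->S2; S17-b->S3; S17-c->S4; S18-a->S2; S18-b->S19; S18-c->S4; S19-a->S6; S19-b->S7; S19-c->S8

Build one automaton per condition and run them in lockstep. One (4 states) tracks the count of `b`s modulo 4; the other (5 states) tracks how much of the suffix `babb` has currently been matched. Each combined state is a pair, one component from each; accept when both components accept.
          a    b    c  
>  S0     S0   S1   S0 
   S1     S2   S3   S4 
   S2     S4   S5   S4 
   S3     S6   S7   S8 
   S4     S4   S3   S4 
   S5     S6   S9   S8 
   S6     S8  S10   S8 
   S7    S11  S12  S13 
   S8     S8   S7   S8 
   S9    S11  S12  S13 
   S10   S11  S14  S13 
   S11   S13  S15  S13 
   S12   S16   S1   S0 
   S13   S13  S12  S13 
   S14   S16   S1   S0 
   S15   S16  S17   S0 
   S16    S0  S18   S0 
   S17    S2   S3   S4 
   S18    S2  S19   S4 
 * S19    S6   S7   S8 
(> = start, * = accepting)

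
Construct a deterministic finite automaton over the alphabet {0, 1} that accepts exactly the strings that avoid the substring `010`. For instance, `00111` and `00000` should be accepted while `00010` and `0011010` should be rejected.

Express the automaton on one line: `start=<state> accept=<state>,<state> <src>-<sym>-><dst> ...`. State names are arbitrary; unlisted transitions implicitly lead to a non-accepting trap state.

Track partial matches of the forbidden pattern `010`. State S3 is a dead state reached once `010` has occurred; every other state accepts. S0 means no part of `010` is currently matched.
        0   1  
>* S0   S1  S0 
 * S1   S1  S2 
 * S2   S3  S0 
   S3   S3  S3 
(> = start, * = accepting)

start=S0 accept=S0,S1,S2 S0-0->S1 S0-1->S0 S1-0->S1 S1-1->S2 S2-0->S3 S2-1->S0 S3-0->S3 S3-1->S3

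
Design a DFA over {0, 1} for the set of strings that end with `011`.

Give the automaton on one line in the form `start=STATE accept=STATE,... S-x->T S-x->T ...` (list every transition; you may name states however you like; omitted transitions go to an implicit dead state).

Remember how much of `011` the current input suffix matches. State q0 means no match yet; q1 means the last symbol is `0`; q2 means the last 2 symbols are `01`; q3 means the last 3 symbols are `011`. Only q3 accepts. On a mismatch, fall back to the longest proper suffix that is still a prefix of `011`.
A 4-state machine:
        0   1  
>  q0   q1  q0 
   q1   q1  q2 
   q2   q1  q3 
 * q3   q1  q0 
(> = start, * = accepting)

start=q0 accept=q3 q0-0->q1 q0-1->q0 q1-0->q1 q1-1->q2 q2-0->q1 q2-1->q3 q3-0->q1 q3-1->q0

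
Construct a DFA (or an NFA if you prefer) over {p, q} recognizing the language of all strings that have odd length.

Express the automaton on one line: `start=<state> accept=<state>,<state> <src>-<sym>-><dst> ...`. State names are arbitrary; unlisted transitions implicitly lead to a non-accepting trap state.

Only the length mod 2 matters, so use a 2-cycle: from any state, every input symbol moves to the next state, wrapping s1 back to s0. Mark s1 accepting.
A 2-state machine:
        p   q  
>  s0   s1  s1 
 * s1   s0  s0 
(> = start, * = accepting)

start=s0 accept=s1 s0-p->s1 s0-q->s1 s1-p->s0 s1-q->s0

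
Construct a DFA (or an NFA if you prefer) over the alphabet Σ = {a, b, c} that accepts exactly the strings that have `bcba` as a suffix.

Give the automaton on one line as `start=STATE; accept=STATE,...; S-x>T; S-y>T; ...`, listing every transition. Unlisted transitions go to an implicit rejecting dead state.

Remember how much of `bcba` the current input suffix matches. State s0 means no match yet; s1 means the last symbol is `b`; s2 means the last 2 symbols are `bc`; s3 means the last 3 symbols are `bcb`; s4 means the last 4 symbols are `bcba`. Only s4 accepts. On a mismatch, fall back to the longest proper suffix that is still a prefix of `bcba`.
        a   b   c  
>  s0   s0  s1  s0 
   s1   s0  s1  s2 
   s2   s0  s3  s0 
   s3   s4  s1  s2 
 * s4   s0  s1  s0 
(> = start, * = accepting)

start=s0; accept=s4; s0-a>s0; s0-b>s1; s0-c>s0; s1-a>s0; s1-b>s1; s1-c>s2; s2-a>s0; s2-b>s3; s2-c>s0; s3-a>s4; s3-b>s1; s3-c>s2; s4-a>s0; s4-b>s1; s4-c>s0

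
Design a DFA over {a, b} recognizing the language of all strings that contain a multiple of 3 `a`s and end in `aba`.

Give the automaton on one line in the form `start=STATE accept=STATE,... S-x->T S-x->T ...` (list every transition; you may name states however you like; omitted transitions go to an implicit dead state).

Build one automaton per condition and run them in lockstep. One (3 states) tracks the count of `a`s modulo 3; the other (4 states) tracks how much of the suffix `aba` has currently been matched. Each combined state is a pair, one component from each; accept when both components accept.
          a    b  
>  q0     q1   q0 
   q1     q2   q3 
   q2     q4   q5 
   q3     q6   q7 
   q4     q1   q8 
   q5     q9  q10 
   q6     q4   q5 
   q7     q2   q7 
   q8    q11   q0 
 * q9     q1   q8 
   q10    q4  q10 
   q11    q2   q3 
(> = start, * = accepting)

start=q0 accept=q9 q0-a->q1 q0-b->q0 q1-a->q2 q1-b->q3 q2-a->q4 q2-b->q5 q3-a->q6 q3-b->q7 q4-a->q1 q4-b->q8 q5-a->q9 q5-b->q10 q6-a->q4 q6-b->q5 q7-a->q2 q7-b->q7 q8-a->q11 q8-b->q0 q9-a->q1 q9-b->q8 q10-a->q4 q10-b->q10 q11-a->q2 q11-b->q3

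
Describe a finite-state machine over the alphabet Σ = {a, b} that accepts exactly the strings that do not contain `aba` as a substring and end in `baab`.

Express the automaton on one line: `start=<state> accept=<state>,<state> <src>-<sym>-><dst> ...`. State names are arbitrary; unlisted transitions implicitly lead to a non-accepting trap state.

start=q0 accept=q9 q0-a->q1 q0-b->q2 q1-a->q1 q1-b->q3 q2-a->q4 q2-b->q2 q3-a->q5 q3-b->q2 q4-a->q6 q4-b->q3 q5-a->q7 q5-b->q8 q6-a->q1 q6-b->q9 q7-a->q10 q7-b->q11 q8-a->q5 q8-b->q8 q9-a->q5 q9-b->q2 q10-a->q10 q10-b->q8 q11-a->q5 q11-b->q8

Run two small machines in parallel and take their product. The first has 4 states tracking partial matches of the forbidden pattern `aba`; the second has 5 states tracking how much of the suffix `baab` has currently been matched. A product state is a pair (one from each), accepting exactly when both do.
          a    b  
>  q0     q1   q2 
   q1     q1   q3 
   q2     q4   q2 
   q3     q5   q2 
   q4     q6   q3 
   q5     q7   q8 
   q6     q1   q9 
   q7    q10  q11 
   q8     q5   q8 
 * q9     q5   q2 
   q10   q10   q8 
   q11    q5   q8 
(> = start, * = accepting)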